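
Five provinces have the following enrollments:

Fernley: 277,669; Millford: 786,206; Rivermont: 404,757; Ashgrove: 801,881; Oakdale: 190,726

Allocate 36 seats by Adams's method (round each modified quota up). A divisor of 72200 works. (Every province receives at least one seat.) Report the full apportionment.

Fernley=4, Millford=11, Rivermont=6, Ashgrove=12, Oakdale=3

With modified divisor 72200: modified quotas Fernley 3.846, Millford 10.889, Rivermont 5.606, Ashgrove 11.106, Oakdale 2.642.
Rounding up: Fernley 4, Millford 11, Rivermont 6, Ashgrove 12, Oakdale 3 (total 36).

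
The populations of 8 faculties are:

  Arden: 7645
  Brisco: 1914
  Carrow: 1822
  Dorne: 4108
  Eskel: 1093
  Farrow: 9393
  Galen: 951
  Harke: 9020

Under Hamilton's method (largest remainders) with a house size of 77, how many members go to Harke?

Total 35946; standard divisor 35946/77 ≈ 466.831.
Standard quotas: Arden 16.3764, Brisco 4.1000, Carrow 3.9029, Dorne 8.7998, Eskel 2.3413, Farrow 20.1208, Galen 2.0371, Harke 19.3218.
Lower quotas: Arden 16, Brisco 4, Carrow 3, Dorne 8, Eskel 2, Farrow 20, Galen 2, Harke 19 (sum 74, leaving 3 seats).
Remainders in descending order: Carrow 0.9029, Dorne 0.7998, Arden 0.3764, Eskel 0.3413, Harke 0.3218, Farrow 0.1208, Brisco 0.1000, Galen 0.0371.
The surplus seats go to Carrow, Dorne, Arden.
Harke receives 19.

19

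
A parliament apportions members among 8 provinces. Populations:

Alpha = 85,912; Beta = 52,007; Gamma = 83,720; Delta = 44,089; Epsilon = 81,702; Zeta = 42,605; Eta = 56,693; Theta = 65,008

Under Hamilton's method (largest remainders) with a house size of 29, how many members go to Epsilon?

5

Standard divisor: 511736 ÷ 29 ≈ 17646.069.
Standard quotas: Alpha 4.8686, Beta 2.9472, Gamma 4.7444, Delta 2.4985, Epsilon 4.6300, Zeta 2.4144, Eta 3.2128, Theta 3.6840.
Lower quotas: Alpha 4, Beta 2, Gamma 4, Delta 2, Epsilon 4, Zeta 2, Eta 3, Theta 3 (sum 24, leaving 5 seats).
Remainders in descending order: Beta 0.9472, Alpha 0.8686, Gamma 0.7444, Theta 0.6840, Epsilon 0.6300, Delta 0.4985, Zeta 0.4144, Eta 0.2128.
Largest remainders: Beta, Alpha, Gamma, Theta, Epsilon receive the extra seats.
Epsilon receives 5.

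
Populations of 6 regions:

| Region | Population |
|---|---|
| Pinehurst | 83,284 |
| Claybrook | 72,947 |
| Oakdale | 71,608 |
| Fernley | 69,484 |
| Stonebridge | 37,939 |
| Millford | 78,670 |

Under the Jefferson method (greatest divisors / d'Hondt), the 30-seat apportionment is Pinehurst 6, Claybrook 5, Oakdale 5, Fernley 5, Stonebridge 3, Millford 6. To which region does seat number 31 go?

Priority for the next seat is population ÷ (current seats + 1).
Priorities: Pinehurst 11897.714, Claybrook 12157.833, Oakdale 11934.667, Fernley 11580.667, Stonebridge 9484.750, Millford 11238.571.
Highest priority: Claybrook.

Claybrook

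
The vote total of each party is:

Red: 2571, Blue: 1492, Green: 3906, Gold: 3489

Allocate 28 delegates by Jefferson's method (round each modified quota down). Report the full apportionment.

Standard divisor 11458/28 ≈ 409.214; standard quotas: Red 6.283, Blue 3.646, Green 9.545, Gold 8.526.
Rounding down gives 6, 3, 9, 8 = 26 seats, so the divisor must be adjusted.
With modified divisor 380: modified quotas Red 6.766, Blue 3.926, Green 10.279, Gold 9.182.
Rounding down: Red 6, Blue 3, Green 10, Gold 9 (total 28).

Red=6, Blue=3, Green=10, Gold=9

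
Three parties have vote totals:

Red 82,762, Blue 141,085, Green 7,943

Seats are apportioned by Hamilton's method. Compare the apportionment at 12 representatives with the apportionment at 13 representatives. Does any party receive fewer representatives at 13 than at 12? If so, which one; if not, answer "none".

Green

At 12 seats: Red 4, Blue 7, Green 1.
At 13 seats: Red 5, Blue 8, Green 0.
Green drops from 1 to 0.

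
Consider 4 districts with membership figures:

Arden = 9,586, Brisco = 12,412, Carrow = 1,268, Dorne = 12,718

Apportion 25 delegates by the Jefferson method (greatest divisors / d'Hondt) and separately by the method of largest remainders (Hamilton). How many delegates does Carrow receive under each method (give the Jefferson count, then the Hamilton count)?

0 and 1

Jefferson: Arden 7, Brisco 9, Carrow 0, Dorne 9.
Hamilton: Arden 7, Brisco 8, Carrow 1, Dorne 9.
Carrow gets 0 under Jefferson and 1 under Hamilton.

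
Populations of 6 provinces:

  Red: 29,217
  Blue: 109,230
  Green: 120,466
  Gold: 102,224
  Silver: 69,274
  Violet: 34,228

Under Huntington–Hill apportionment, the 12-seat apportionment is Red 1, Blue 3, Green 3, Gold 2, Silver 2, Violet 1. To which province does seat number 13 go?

Gold

Priority for the next seat is population ÷ (√(s·(s+1))).
Priorities: Red 20659.539, Blue 31531.985, Green 34775.539, Gold 41732.773, Silver 28280.992, Violet 24202.851.
Highest priority: Gold.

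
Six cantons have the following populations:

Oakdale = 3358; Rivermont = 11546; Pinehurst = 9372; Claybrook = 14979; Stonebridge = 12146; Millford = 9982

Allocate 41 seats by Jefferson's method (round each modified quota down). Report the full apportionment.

Oakdale 2; Rivermont 8; Pinehurst 6; Claybrook 10; Stonebridge 8; Millford 7

Standard divisor 61383/41 ≈ 1497.146; standard quotas: Oakdale 2.243, Rivermont 7.712, Pinehurst 6.260, Claybrook 10.005, Stonebridge 8.113, Millford 6.667.
Rounding down gives 2, 7, 6, 10, 8, 6 = 39 seats, so the divisor must be adjusted.
With modified divisor 1400: modified quotas Oakdale 2.399, Rivermont 8.247, Pinehurst 6.694, Claybrook 10.699, Stonebridge 8.676, Millford 7.130.
Rounding down: Oakdale 2, Rivermont 8, Pinehurst 6, Claybrook 10, Stonebridge 8, Millford 7 (total 41).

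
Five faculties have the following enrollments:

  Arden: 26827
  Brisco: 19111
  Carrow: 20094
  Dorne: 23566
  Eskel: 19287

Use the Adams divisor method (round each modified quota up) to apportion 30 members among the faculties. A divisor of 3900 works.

Arden=7, Brisco=5, Carrow=6, Dorne=7, Eskel=5

With modified divisor 3900: modified quotas Arden 6.879, Brisco 4.900, Carrow 5.152, Dorne 6.043, Eskel 4.945.
Rounding up: Arden 7, Brisco 5, Carrow 6, Dorne 7, Eskel 5 (total 30).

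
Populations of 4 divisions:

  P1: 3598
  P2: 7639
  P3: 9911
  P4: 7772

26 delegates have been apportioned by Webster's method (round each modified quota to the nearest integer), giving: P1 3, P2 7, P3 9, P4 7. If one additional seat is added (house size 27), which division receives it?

P3

Priority for the next seat is population ÷ (current seats + 0.5).
Priorities: P1 1028.000, P2 1018.533, P3 1043.263, P4 1036.267.
Highest priority: P3.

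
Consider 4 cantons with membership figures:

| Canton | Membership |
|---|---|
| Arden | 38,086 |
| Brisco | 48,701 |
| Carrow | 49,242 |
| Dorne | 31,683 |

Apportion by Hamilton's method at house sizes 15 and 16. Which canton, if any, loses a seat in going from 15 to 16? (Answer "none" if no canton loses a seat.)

At 15 seats: Arden 4, Brisco 4, Carrow 4, Dorne 3.
At 16 seats: Arden 3, Brisco 5, Carrow 5, Dorne 3.
Arden drops from 4 to 3.

Arden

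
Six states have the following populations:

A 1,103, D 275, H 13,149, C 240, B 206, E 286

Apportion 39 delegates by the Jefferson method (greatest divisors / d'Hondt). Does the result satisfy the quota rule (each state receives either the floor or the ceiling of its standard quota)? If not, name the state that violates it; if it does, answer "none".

Standard quotas: A 2.819, D 0.703, H 33.607, C 0.613, B 0.527, E 0.731.
Jefferson allocation: A 3, D 0, H 36, C 0, B 0, E 0.
H has quota 33.607 (lower 33, upper 34) but receives 36 — outside the quota interval.

H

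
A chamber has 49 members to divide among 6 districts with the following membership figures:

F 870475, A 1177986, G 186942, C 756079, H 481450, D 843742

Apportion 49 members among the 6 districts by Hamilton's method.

The standard divisor is 4316674/49 ≈ 88095.388.
Standard quotas: F 9.8811, A 13.3717, G 2.1220, C 8.5825, H 5.4651, D 9.5776.
Lower quotas: F 9, A 13, G 2, C 8, H 5, D 9 (sum 46, leaving 3 seats).
Remainders in descending order: F 0.8811, C 0.5825, D 0.5776, H 0.4651, A 0.3717, G 0.1220.
The surplus seats go to F, C, D.

F 10, A 13, G 2, C 9, H 5, D 10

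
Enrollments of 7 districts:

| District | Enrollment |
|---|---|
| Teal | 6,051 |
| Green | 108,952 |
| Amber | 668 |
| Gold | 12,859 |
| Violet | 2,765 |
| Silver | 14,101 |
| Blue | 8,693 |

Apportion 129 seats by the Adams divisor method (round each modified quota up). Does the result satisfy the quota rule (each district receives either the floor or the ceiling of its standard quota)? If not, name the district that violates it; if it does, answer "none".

Green

Standard quotas: Teal 5.066, Green 91.212, Amber 0.559, Gold 10.765, Violet 2.315, Silver 11.805, Blue 7.278.
Adams allocation: Teal 5, Green 89, Amber 1, Gold 11, Violet 3, Silver 12, Blue 8.
Green has quota 91.212 (lower 91, upper 92) but receives 89 — outside the quota interval.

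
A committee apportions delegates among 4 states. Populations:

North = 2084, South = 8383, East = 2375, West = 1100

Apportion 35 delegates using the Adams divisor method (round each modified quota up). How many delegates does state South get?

Standard divisor 13942/35 ≈ 398.343; standard quotas: North 5.232, South 21.045, East 5.962, West 2.761.
Rounding up gives 6, 22, 6, 3 = 37 seats, so the divisor must be adjusted.
With modified divisor 418.68: modified quotas North 4.978, South 20.022, East 5.673, West 2.627.
Rounding up: North 5, South 21, East 6, West 3 (total 35).
South receives 21.

21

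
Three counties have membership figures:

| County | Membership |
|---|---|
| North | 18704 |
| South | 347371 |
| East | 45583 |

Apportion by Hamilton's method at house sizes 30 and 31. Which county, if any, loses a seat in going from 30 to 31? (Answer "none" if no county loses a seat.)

At 30 seats: North 2, South 25, East 3.
At 31 seats: North 1, South 26, East 4.
North drops from 2 to 1.

North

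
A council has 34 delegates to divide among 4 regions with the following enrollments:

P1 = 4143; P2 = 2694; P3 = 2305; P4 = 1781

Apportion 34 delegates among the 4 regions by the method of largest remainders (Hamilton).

P1=13, P2=8, P3=7, P4=6

Total 10923; standard divisor 10923/34 ≈ 321.265.
Standard quotas: P1 12.896, P2 8.386, P3 7.175, P4 5.544.
Lower quotas: P1 12, P2 8, P3 7, P4 5 (sum 32, leaving 2 seats).
Remainders in descending order: P1 0.896, P4 0.544, P2 0.386, P3 0.175.
Largest remainders: P1, P4 receive the extra seats.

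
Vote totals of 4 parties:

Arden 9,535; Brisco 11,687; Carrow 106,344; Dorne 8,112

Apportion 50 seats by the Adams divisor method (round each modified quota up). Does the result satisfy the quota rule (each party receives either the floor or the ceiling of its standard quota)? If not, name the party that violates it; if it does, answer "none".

Standard quotas: Arden 3.514, Brisco 4.307, Carrow 39.190, Dorne 2.989.
Adams allocation: Arden 4, Brisco 5, Carrow 38, Dorne 3.
Carrow has quota 39.190 (lower 39, upper 40) but receives 38 — outside the quota interval.

Carrow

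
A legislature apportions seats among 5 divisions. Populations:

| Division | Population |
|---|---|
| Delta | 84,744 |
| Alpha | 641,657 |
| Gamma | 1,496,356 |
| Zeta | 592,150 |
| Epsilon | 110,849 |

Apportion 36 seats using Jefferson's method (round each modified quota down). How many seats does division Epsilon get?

1

Standard divisor 2925756/36 ≈ 81271; standard quotas: Delta 1.043, Alpha 7.895, Gamma 18.412, Zeta 7.286, Epsilon 1.364.
Rounding down gives 1, 7, 18, 7, 1 = 34 seats, so the divisor must be adjusted.
With modified divisor 76800: modified quotas Delta 1.103, Alpha 8.355, Gamma 19.484, Zeta 7.710, Epsilon 1.443.
Rounding down: Delta 1, Alpha 8, Gamma 19, Zeta 7, Epsilon 1 (total 36).
Epsilon receives 1.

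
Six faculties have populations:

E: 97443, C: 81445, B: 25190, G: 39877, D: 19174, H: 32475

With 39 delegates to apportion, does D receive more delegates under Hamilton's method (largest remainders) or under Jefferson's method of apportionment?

Hamilton

Hamilton: E 13, C 11, B 3, G 5, D 3, H 4.
Jefferson: E 14, C 11, B 3, G 5, D 2, H 4.
D gets 3 under Hamilton and 2 under Jefferson.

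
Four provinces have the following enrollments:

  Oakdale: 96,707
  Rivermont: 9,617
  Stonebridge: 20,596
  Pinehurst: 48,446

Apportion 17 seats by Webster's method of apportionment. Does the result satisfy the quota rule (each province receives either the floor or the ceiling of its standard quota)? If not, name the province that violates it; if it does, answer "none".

none

Standard quotas: Oakdale 9.375, Rivermont 0.932, Stonebridge 1.997, Pinehurst 4.696.
Webster allocation: Oakdale 9, Rivermont 1, Stonebridge 2, Pinehurst 5.
Every allocation lies between the lower and upper quota.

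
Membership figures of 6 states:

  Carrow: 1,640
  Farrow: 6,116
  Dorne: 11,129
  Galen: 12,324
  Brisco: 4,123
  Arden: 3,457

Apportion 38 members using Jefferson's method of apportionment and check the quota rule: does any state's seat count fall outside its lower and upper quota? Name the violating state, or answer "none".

Standard quotas: Carrow 1.607, Farrow 5.992, Dorne 10.903, Galen 12.073, Brisco 4.039, Arden 3.387.
Jefferson allocation: Carrow 1, Farrow 6, Dorne 11, Galen 13, Brisco 4, Arden 3.
Every allocation lies between the lower and upper quota.

none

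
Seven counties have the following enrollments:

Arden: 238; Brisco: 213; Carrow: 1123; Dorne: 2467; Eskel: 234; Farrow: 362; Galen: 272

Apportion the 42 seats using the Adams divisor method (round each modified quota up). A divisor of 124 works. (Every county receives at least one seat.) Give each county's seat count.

Arden 2; Brisco 2; Carrow 10; Dorne 20; Eskel 2; Farrow 3; Galen 3

With modified divisor 124: modified quotas Arden 1.919, Brisco 1.718, Carrow 9.056, Dorne 19.895, Eskel 1.887, Farrow 2.919, Galen 2.194.
Rounding up: Arden 2, Brisco 2, Carrow 10, Dorne 20, Eskel 2, Farrow 3, Galen 3 (total 42).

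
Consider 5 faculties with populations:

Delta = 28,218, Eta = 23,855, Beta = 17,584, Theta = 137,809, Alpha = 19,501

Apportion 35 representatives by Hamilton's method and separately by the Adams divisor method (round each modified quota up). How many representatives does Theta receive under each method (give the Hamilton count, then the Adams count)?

21 and 20

Hamilton: Delta 4, Eta 4, Beta 3, Theta 21, Alpha 3.
Adams: Delta 5, Eta 4, Beta 3, Theta 20, Alpha 3.
Theta gets 21 under Hamilton and 20 under Adams.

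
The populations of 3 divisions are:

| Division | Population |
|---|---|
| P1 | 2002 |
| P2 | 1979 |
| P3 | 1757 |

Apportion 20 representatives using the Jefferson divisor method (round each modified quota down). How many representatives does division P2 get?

7

Standard divisor 5738/20 ≈ 286.9; standard quotas: P1 6.978, P2 6.898, P3 6.124.
Rounding down gives 6, 6, 6 = 18 seats, so the divisor must be adjusted.
With modified divisor 270: modified quotas P1 7.415, P2 7.330, P3 6.507.
Rounding down: P1 7, P2 7, P3 6 (total 20).
P2 receives 7.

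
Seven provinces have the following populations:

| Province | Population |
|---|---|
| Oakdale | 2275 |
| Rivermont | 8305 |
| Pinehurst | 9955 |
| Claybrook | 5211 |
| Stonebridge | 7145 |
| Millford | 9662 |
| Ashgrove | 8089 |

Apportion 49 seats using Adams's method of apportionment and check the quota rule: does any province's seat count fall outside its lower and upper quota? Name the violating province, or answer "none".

Standard quotas: Oakdale 2.201, Rivermont 8.036, Pinehurst 9.632, Claybrook 5.042, Stonebridge 6.913, Millford 9.349, Ashgrove 7.827.
Adams allocation: Oakdale 3, Rivermont 8, Pinehurst 9, Claybrook 5, Stonebridge 7, Millford 9, Ashgrove 8.
Every allocation lies between the lower and upper quota.

none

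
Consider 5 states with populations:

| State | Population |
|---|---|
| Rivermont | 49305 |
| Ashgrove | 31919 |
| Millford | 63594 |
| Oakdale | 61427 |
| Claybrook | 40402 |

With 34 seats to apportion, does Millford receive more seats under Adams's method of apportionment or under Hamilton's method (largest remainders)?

Hamilton

Adams: Rivermont 7, Ashgrove 5, Millford 8, Oakdale 8, Claybrook 6.
Hamilton: Rivermont 7, Ashgrove 4, Millford 9, Oakdale 8, Claybrook 6.
Millford gets 8 under Adams and 9 under Hamilton.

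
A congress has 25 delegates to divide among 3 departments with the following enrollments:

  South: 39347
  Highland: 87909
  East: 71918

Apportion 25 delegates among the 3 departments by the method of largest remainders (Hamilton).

South 5, Highland 11, East 9

Standard divisor: 199174 ÷ 25 ≈ 7966.96.
Standard quotas: South 4.9388, Highland 11.0342, East 9.0270.
Lower quotas: South 4, Highland 11, East 9 (sum 24, leaving 1 seat).
Remainders in descending order: South 0.9388, Highland 0.0342, East 0.0270.
Largest remainder: South receives the extra seat.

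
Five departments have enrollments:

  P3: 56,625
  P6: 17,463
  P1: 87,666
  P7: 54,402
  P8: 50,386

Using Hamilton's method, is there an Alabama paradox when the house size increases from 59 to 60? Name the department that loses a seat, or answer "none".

At 59 seats: P3 13, P6 4, P1 19, P7 12, P8 11.
At 60 seats: P3 13, P6 4, P1 20, P7 12, P8 11.
No department's allocation decreased.

none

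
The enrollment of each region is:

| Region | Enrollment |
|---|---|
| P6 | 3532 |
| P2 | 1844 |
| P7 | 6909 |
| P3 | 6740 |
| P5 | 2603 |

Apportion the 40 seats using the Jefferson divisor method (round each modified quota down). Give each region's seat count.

P6 6, P2 3, P7 13, P3 13, P5 5

Standard divisor 21628/40 ≈ 540.7; standard quotas: P6 6.532, P2 3.410, P7 12.778, P3 12.465, P5 4.814.
Rounding down gives 6, 3, 12, 12, 4 = 37 seats, so the divisor must be adjusted.
With modified divisor 510: modified quotas P6 6.925, P2 3.616, P7 13.547, P3 13.216, P5 5.104.
Rounding down: P6 6, P2 3, P7 13, P3 13, P5 5 (total 40).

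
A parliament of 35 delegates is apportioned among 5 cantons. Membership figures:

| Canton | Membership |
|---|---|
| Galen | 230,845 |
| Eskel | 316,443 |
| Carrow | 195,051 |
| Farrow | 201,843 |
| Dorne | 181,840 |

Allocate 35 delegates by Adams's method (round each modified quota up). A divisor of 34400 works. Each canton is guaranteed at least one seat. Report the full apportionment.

With modified divisor 34400: modified quotas Galen 6.711, Eskel 9.199, Carrow 5.670, Farrow 5.868, Dorne 5.286.
Rounding up: Galen 7, Eskel 10, Carrow 6, Farrow 6, Dorne 6 (total 35).

Galen 7; Eskel 10; Carrow 6; Farrow 6; Dorne 6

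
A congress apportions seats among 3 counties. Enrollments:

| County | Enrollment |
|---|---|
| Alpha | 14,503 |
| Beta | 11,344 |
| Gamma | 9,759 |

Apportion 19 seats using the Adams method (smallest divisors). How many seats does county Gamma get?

Standard divisor 35606/19 ≈ 1874; standard quotas: Alpha 7.739, Beta 6.053, Gamma 5.208.
Rounding up gives 8, 7, 6 = 21 seats, so the divisor must be adjusted.
With modified divisor 2000: modified quotas Alpha 7.252, Beta 5.672, Gamma 4.880.
Rounding up: Alpha 8, Beta 6, Gamma 5 (total 19).
Gamma receives 5.

5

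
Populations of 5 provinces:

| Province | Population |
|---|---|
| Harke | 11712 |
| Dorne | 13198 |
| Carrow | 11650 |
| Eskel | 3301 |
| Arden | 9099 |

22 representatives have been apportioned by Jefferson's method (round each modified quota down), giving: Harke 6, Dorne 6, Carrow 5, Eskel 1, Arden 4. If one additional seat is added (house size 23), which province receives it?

Carrow

Priority for the next seat is population ÷ (current seats + 1).
Priorities: Harke 1673.143, Dorne 1885.429, Carrow 1941.667, Eskel 1650.500, Arden 1819.800.
Highest priority: Carrow.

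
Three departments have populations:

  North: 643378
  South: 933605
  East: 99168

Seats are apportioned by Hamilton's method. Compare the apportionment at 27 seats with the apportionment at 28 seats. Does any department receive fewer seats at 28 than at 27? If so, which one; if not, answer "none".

none

At 27 seats: North 10, South 15, East 2.
At 28 seats: North 11, South 15, East 2.
No department's allocation decreased.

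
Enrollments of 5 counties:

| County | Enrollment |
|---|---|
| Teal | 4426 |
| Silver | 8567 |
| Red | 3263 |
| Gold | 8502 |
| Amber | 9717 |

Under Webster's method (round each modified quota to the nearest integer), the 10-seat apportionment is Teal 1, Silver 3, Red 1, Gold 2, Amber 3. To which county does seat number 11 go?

Gold

Priority for the next seat is population ÷ (current seats + 0.5).
Priorities: Teal 2950.667, Silver 2447.714, Red 2175.333, Gold 3400.800, Amber 2776.286.
Highest priority: Gold.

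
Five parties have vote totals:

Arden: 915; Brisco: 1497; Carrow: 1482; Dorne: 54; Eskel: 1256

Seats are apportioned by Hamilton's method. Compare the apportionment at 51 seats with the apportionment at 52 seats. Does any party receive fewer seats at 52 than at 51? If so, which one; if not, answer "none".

At 51 seats: Arden 9, Brisco 15, Carrow 14, Dorne 1, Eskel 12.
At 52 seats: Arden 9, Brisco 15, Carrow 15, Dorne 0, Eskel 13.
Dorne drops from 1 to 0.

Dorne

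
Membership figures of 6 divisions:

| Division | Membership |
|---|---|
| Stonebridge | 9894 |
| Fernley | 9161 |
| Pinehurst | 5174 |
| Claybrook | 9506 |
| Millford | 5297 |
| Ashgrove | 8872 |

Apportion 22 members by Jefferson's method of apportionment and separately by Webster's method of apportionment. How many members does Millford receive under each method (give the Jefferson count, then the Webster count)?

Jefferson: Stonebridge 5, Fernley 4, Pinehurst 2, Claybrook 5, Millford 2, Ashgrove 4.
Webster: Stonebridge 5, Fernley 4, Pinehurst 2, Claybrook 4, Millford 3, Ashgrove 4.
Millford gets 2 under Jefferson and 3 under Webster.

2 and 3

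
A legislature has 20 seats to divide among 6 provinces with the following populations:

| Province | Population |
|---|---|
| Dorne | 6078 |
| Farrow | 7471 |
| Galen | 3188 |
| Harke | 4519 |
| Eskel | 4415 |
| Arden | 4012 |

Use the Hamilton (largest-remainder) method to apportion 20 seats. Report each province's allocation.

The standard divisor is 29683/20 ≈ 1484.15.
Standard quotas: Dorne 4.0953, Farrow 5.0339, Galen 2.1480, Harke 3.0448, Eskel 2.9748, Arden 2.7032.
Lower quotas: Dorne 4, Farrow 5, Galen 2, Harke 3, Eskel 2, Arden 2 (sum 18, leaving 2 seats).
Remainders in descending order: Eskel 0.9748, Arden 0.7032, Galen 0.1480, Dorne 0.0953, Harke 0.0448, Farrow 0.0339.
The surplus seats go to Eskel, Arden.

Dorne: 4; Farrow: 5; Galen: 2; Harke: 3; Eskel: 3; Arden: 3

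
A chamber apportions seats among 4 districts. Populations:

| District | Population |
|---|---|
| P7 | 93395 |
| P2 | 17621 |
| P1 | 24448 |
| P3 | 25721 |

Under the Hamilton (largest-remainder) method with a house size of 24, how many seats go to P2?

The standard divisor is 161185/24 ≈ 6716.042.
Standard quotas: P7 13.9063, P2 2.6237, P1 3.6402, P3 3.8298.
Lower quotas: P7 13, P2 2, P1 3, P3 3 (sum 21, leaving 3 seats).
Remainders in descending order: P7 0.9063, P3 0.8298, P1 0.6402, P2 0.6237.
The surplus seats go to P7, P3, P1.
P2 receives 2.

2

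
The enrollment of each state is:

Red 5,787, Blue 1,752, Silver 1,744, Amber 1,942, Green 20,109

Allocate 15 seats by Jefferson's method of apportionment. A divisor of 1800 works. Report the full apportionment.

With modified divisor 1800: modified quotas Red 3.215, Blue 0.973, Silver 0.969, Amber 1.079, Green 11.172.
Rounding down: Red 3, Blue 0, Silver 0, Amber 1, Green 11 (total 15).

Red: 3, Blue: 0, Silver: 0, Amber: 1, Green: 11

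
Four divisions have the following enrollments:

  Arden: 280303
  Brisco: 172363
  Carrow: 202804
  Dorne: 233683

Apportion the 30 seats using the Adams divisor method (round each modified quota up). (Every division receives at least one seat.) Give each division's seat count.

Standard divisor 889153/30 ≈ 29638.433; standard quotas: Arden 9.457, Brisco 5.816, Carrow 6.843, Dorne 7.884.
Rounding up gives 10, 6, 7, 8 = 31 seats, so the divisor must be adjusted.
With modified divisor 32300: modified quotas Arden 8.678, Brisco 5.336, Carrow 6.279, Dorne 7.235.
Rounding up: Arden 9, Brisco 6, Carrow 7, Dorne 8 (total 30).

Arden: 9; Brisco: 6; Carrow: 7; Dorne: 8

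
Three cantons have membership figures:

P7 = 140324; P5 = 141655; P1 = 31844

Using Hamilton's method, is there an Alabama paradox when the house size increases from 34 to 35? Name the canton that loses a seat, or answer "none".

At 34 seats: P7 15, P5 15, P1 4.
At 35 seats: P7 16, P5 16, P1 3.
P1 drops from 4 to 3.

P1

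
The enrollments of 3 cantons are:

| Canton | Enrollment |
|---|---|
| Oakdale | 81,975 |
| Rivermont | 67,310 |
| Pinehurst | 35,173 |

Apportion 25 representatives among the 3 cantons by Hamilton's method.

The standard divisor is 184458/25 ≈ 7378.32.
Standard quotas: Oakdale 11.1103, Rivermont 9.1227, Pinehurst 4.7671.
Lower quotas: Oakdale 11, Rivermont 9, Pinehurst 4 (sum 24, leaving 1 seat).
Remainders in descending order: Pinehurst 0.7671, Rivermont 0.1227, Oakdale 0.1103.
The surplus seat goes to Pinehurst.

Oakdale 11; Rivermont 9; Pinehurst 5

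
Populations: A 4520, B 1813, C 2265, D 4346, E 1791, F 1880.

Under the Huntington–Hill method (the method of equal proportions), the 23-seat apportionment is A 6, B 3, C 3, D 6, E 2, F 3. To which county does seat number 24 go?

Priority for the next seat is population ÷ (√(s·(s+1))).
Priorities: A 697.451, B 523.368, C 653.849, D 670.602, E 731.173, F 542.709.
Highest priority: E.

E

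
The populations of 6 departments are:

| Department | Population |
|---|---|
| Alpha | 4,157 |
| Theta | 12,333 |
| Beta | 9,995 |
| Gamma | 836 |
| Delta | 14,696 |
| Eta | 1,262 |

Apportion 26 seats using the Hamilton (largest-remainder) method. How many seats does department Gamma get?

Total 43279; standard divisor 43279/26 ≈ 1664.577.
Standard quotas: Alpha 2.4973, Theta 7.4091, Beta 6.0045, Gamma 0.5022, Delta 8.8287, Eta 0.7582.
Lower quotas: Alpha 2, Theta 7, Beta 6, Gamma 0, Delta 8, Eta 0 (sum 23, leaving 3 seats).
Remainders in descending order: Delta 0.8287, Eta 0.7582, Gamma 0.5022, Alpha 0.4973, Theta 0.4091, Beta 0.0045.
The surplus seats go to Delta, Eta, Gamma.
Gamma receives 1.

1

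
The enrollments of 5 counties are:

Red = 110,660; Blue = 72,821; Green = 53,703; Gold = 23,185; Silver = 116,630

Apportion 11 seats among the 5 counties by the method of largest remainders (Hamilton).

Total 376999; standard divisor 376999/11 ≈ 34272.636.
Standard quotas: Red 3.2288, Blue 2.1248, Green 1.5669, Gold 0.6765, Silver 3.4030.
Lower quotas: Red 3, Blue 2, Green 1, Gold 0, Silver 3 (sum 9, leaving 2 seats).
Remainders in descending order: Gold 0.6765, Green 0.5669, Silver 0.4030, Red 0.2288, Blue 0.1248.
Largest remainders: Gold, Green receive the extra seats.

Red=3, Blue=2, Green=2, Gold=1, Silver=3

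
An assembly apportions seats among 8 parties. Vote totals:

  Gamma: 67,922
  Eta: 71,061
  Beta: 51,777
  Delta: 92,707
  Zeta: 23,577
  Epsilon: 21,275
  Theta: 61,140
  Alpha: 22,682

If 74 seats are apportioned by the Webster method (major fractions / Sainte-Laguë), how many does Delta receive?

17

Standard divisor 412141/74 ≈ 5569.473; standard quotas: Gamma 12.195, Eta 12.759, Beta 9.297, Delta 16.646, Zeta 4.233, Epsilon 3.820, Theta 10.978, Alpha 4.073.
Rounding to the nearest integer gives Gamma 12, Eta 13, Beta 9, Delta 17, Zeta 4, Epsilon 4, Theta 11, Alpha 4 — total 74, matching the house size, so no adjustment is needed.
Delta receives 17.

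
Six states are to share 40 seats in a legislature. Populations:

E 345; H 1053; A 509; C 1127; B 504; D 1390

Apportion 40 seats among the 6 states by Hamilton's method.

E: 3; H: 9; A: 4; C: 9; B: 4; D: 11

The standard divisor is 4928/40 ≈ 123.2.
Standard quotas: E 2.800, H 8.547, A 4.131, C 9.148, B 4.091, D 11.282.
Lower quotas: E 2, H 8, A 4, C 9, B 4, D 11 (sum 38, leaving 2 seats).
Remainders in descending order: E 0.800, H 0.547, D 0.282, C 0.148, A 0.131, B 0.091.
The surplus seats go to E, H.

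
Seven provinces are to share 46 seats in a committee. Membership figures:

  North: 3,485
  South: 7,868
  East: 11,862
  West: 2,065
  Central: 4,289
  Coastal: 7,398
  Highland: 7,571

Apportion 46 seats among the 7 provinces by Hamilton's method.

North 4, South 8, East 12, West 2, Central 4, Coastal 8, Highland 8

Total 44538; standard divisor 44538/46 ≈ 968.217.
Standard quotas: North 3.5994, South 8.1263, East 12.2514, West 2.1328, Central 4.4298, Coastal 7.6408, Highland 7.8195.
Lower quotas: North 3, South 8, East 12, West 2, Central 4, Coastal 7, Highland 7 (sum 43, leaving 3 seats).
Remainders in descending order: Highland 0.8195, Coastal 0.6408, North 0.5994, Central 0.4298, East 0.2514, West 0.1328, South 0.1263.
The surplus seats go to Highland, Coastal, North.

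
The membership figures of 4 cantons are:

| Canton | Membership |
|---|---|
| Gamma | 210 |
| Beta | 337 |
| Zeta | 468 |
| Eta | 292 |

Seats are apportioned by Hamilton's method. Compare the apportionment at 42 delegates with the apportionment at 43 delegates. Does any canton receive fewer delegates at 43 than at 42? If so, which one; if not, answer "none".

At 42 seats: Gamma 7, Beta 11, Zeta 15, Eta 9.
At 43 seats: Gamma 7, Beta 11, Zeta 15, Eta 10.
No canton's allocation decreased.

none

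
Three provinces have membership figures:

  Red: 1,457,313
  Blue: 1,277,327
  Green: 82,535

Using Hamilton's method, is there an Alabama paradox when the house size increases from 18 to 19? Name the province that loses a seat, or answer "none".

At 18 seats: Red 9, Blue 8, Green 1.
At 19 seats: Red 10, Blue 9, Green 0.
Green drops from 1 to 0.

Green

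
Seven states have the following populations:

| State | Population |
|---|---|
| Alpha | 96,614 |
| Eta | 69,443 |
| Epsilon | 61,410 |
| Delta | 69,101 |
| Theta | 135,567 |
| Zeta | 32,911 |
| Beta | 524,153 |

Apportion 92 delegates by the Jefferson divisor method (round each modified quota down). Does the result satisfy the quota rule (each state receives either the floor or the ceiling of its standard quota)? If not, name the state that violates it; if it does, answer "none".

Beta

Standard quotas: Alpha 8.986, Eta 6.459, Epsilon 5.711, Delta 6.427, Theta 12.608, Zeta 3.061, Beta 48.749.
Jefferson allocation: Alpha 9, Eta 6, Epsilon 5, Delta 6, Theta 13, Zeta 3, Beta 50.
Beta has quota 48.749 (lower 48, upper 49) but receives 50 — outside the quota interval.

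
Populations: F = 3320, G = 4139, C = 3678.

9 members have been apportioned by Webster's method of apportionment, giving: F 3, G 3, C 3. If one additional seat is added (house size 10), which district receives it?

Priority for the next seat is population ÷ (current seats + 0.5).
Priorities: F 948.571, G 1182.571, C 1050.857.
Highest priority: G.

G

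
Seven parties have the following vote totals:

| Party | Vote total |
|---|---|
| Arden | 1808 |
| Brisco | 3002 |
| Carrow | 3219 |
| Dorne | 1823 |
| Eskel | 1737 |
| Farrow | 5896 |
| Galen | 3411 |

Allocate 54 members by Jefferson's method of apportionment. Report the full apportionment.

Standard divisor 20896/54 ≈ 386.963; standard quotas: Arden 4.672, Brisco 7.758, Carrow 8.319, Dorne 4.711, Eskel 4.489, Farrow 15.237, Galen 8.815.
Rounding down gives 4, 7, 8, 4, 4, 15, 8 = 50 seats, so the divisor must be adjusted.
With modified divisor 363.1: modified quotas Arden 4.979, Brisco 8.268, Carrow 8.865, Dorne 5.021, Eskel 4.784, Farrow 16.238, Galen 9.394.
Rounding down: Arden 4, Brisco 8, Carrow 8, Dorne 5, Eskel 4, Farrow 16, Galen 9 (total 54).

Arden=4, Brisco=8, Carrow=8, Dorne=5, Eskel=4, Farrow=16, Galen=9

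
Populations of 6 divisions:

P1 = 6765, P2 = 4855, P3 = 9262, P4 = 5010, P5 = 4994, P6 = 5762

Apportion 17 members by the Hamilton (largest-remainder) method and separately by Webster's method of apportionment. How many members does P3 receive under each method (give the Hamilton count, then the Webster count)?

4 and 5

Hamilton: P1 3, P2 2, P3 4, P4 3, P5 2, P6 3.
Webster: P1 3, P2 2, P3 5, P4 2, P5 2, P6 3.
P3 gets 4 under Hamilton and 5 under Webster.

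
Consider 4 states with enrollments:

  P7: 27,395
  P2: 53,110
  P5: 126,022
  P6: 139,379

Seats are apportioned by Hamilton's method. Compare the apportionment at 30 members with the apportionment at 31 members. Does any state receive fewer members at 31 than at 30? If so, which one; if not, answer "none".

none

At 30 seats: P7 2, P2 5, P5 11, P6 12.
At 31 seats: P7 2, P2 5, P5 11, P6 13.
No state's allocation decreased.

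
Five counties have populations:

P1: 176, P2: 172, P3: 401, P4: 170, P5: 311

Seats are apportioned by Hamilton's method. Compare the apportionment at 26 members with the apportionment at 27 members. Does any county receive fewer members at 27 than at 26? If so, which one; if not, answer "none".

At 26 seats: P1 4, P2 4, P3 8, P4 4, P5 6.
At 27 seats: P1 4, P2 4, P3 9, P4 3, P5 7.
P4 drops from 4 to 3.

P4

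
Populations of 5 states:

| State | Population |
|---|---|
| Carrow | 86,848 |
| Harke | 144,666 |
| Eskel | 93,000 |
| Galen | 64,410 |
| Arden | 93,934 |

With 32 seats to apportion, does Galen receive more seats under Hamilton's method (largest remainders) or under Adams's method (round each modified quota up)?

Hamilton: Carrow 6, Harke 10, Eskel 6, Galen 4, Arden 6.
Adams: Carrow 6, Harke 9, Eskel 6, Galen 5, Arden 6.
Galen gets 4 under Hamilton and 5 under Adams.

Adams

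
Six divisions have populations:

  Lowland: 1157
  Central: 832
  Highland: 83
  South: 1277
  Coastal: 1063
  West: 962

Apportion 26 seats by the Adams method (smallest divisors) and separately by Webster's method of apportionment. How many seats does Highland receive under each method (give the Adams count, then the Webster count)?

1 and 0

Adams: Lowland 5, Central 4, Highland 1, South 6, Coastal 5, West 5.
Webster: Lowland 6, Central 4, Highland 0, South 6, Coastal 5, West 5.
Highland gets 1 under Adams and 0 under Webster.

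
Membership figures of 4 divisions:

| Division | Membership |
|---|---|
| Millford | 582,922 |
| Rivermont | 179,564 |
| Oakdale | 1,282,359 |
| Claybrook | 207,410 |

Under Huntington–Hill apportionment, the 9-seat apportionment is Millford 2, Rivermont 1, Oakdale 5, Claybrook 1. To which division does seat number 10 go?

Millford

Priority for the next seat is population ÷ (√(s·(s+1))).
Priorities: Millford 237976.910, Rivermont 126970.922, Oakdale 234125.650, Claybrook 146661.017.
Highest priority: Millford.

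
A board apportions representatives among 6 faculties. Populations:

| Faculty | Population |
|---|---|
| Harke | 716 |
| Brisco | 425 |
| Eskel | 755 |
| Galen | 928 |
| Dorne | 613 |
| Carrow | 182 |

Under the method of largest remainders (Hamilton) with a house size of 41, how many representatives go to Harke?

The standard divisor is 3619/41 ≈ 88.268.
Standard quotas: Harke 8.112, Brisco 4.815, Eskel 8.553, Galen 10.513, Dorne 6.945, Carrow 2.062.
Lower quotas: Harke 8, Brisco 4, Eskel 8, Galen 10, Dorne 6, Carrow 2 (sum 38, leaving 3 seats).
Remainders in descending order: Dorne 0.945, Brisco 0.815, Eskel 0.553, Galen 0.513, Harke 0.112, Carrow 0.062.
The surplus seats go to Dorne, Brisco, Eskel.
Harke receives 8.

8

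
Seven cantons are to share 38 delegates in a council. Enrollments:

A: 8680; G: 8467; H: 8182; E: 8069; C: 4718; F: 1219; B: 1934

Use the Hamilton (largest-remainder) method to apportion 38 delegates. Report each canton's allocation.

A: 8, G: 8, H: 8, E: 7, C: 4, F: 1, B: 2

Standard divisor: 41269 ÷ 38 ≈ 1086.026.
Standard quotas: A 7.9924, G 7.7963, H 7.5339, E 7.4298, C 4.3443, F 1.1224, B 1.7808.
Lower quotas: A 7, G 7, H 7, E 7, C 4, F 1, B 1 (sum 34, leaving 4 seats).
Remainders in descending order: A 0.9924, G 0.7963, B 0.7808, H 0.5339, E 0.4298, C 0.3443, F 0.1224.
Largest remainders: A, G, B, H receive the extra seats.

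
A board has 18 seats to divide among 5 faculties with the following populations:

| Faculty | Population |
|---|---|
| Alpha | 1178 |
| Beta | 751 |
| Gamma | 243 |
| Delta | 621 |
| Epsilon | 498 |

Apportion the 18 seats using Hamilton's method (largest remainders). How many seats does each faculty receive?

Total 3291; standard divisor 3291/18 ≈ 182.833.
Standard quotas: Alpha 6.443, Beta 4.108, Gamma 1.329, Delta 3.397, Epsilon 2.724.
Lower quotas: Alpha 6, Beta 4, Gamma 1, Delta 3, Epsilon 2 (sum 16, leaving 2 seats).
Remainders in descending order: Epsilon 0.724, Alpha 0.443, Delta 0.397, Gamma 0.329, Beta 0.108.
Largest remainders: Epsilon, Alpha receive the extra seats.

Alpha 7, Beta 4, Gamma 1, Delta 3, Epsilon 3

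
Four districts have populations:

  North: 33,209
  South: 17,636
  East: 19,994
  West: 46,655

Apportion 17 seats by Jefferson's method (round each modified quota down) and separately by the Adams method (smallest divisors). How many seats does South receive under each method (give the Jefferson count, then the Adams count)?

Jefferson: North 5, South 2, East 3, West 7.
Adams: North 5, South 3, East 3, West 6.
South gets 2 under Jefferson and 3 under Adams.

2 and 3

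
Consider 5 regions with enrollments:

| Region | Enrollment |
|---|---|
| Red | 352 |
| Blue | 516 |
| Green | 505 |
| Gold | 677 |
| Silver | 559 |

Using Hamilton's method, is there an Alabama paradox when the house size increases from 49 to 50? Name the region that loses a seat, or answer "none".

none

At 49 seats: Red 7, Blue 10, Green 9, Gold 13, Silver 10.
At 50 seats: Red 7, Blue 10, Green 9, Gold 13, Silver 11.
No region's allocation decreased.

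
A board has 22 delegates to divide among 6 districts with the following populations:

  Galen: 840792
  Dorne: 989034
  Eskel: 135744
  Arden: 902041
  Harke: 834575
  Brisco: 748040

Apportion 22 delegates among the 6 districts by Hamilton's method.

The standard divisor is 4450226/22 = 202283.
Standard quotas: Galen 4.1565, Dorne 4.8894, Eskel 0.6711, Arden 4.4593, Harke 4.1258, Brisco 3.6980.
Lower quotas: Galen 4, Dorne 4, Eskel 0, Arden 4, Harke 4, Brisco 3 (sum 19, leaving 3 seats).
Remainders in descending order: Dorne 0.8894, Brisco 0.6980, Eskel 0.6711, Arden 0.4593, Galen 0.1565, Harke 0.1258.
Largest remainders: Dorne, Brisco, Eskel receive the extra seats.

Galen 4, Dorne 5, Eskel 1, Arden 4, Harke 4, Brisco 4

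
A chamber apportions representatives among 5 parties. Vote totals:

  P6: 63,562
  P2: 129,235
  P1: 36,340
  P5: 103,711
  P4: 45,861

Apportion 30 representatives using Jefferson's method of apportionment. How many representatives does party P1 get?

3

Standard divisor 378709/30 ≈ 12623.633; standard quotas: P6 5.035, P2 10.238, P1 2.879, P5 8.216, P4 3.633.
Rounding down gives 5, 10, 2, 8, 3 = 28 seats, so the divisor must be adjusted.
With modified divisor 11600: modified quotas P6 5.479, P2 11.141, P1 3.133, P5 8.941, P4 3.954.
Rounding down: P6 5, P2 11, P1 3, P5 8, P4 3 (total 30).
P1 receives 3.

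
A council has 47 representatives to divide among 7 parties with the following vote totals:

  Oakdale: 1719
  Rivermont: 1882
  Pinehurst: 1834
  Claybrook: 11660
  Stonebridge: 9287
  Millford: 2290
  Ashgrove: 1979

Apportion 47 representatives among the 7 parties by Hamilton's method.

Oakdale 3, Rivermont 3, Pinehurst 3, Claybrook 18, Stonebridge 14, Millford 3, Ashgrove 3

The standard divisor is 30651/47 ≈ 652.149.
Standard quotas: Oakdale 2.6359, Rivermont 2.8858, Pinehurst 2.8122, Claybrook 17.8794, Stonebridge 14.2406, Millford 3.5115, Ashgrove 3.0346.
Lower quotas: Oakdale 2, Rivermont 2, Pinehurst 2, Claybrook 17, Stonebridge 14, Millford 3, Ashgrove 3 (sum 43, leaving 4 seats).
Remainders in descending order: Rivermont 0.8858, Claybrook 0.8794, Pinehurst 0.8122, Oakdale 0.6359, Millford 0.5115, Stonebridge 0.2406, Ashgrove 0.0346.
Largest remainders: Rivermont, Claybrook, Pinehurst, Oakdale receive the extra seats.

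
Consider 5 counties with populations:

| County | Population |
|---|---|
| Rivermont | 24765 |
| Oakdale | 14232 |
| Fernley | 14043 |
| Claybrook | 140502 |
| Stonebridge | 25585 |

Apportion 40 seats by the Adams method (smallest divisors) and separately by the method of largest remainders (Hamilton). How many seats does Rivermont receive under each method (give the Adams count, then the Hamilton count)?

Adams: Rivermont 5, Oakdale 3, Fernley 3, Claybrook 24, Stonebridge 5.
Hamilton: Rivermont 4, Oakdale 3, Fernley 2, Claybrook 26, Stonebridge 5.
Rivermont gets 5 under Adams and 4 under Hamilton.

5 and 4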